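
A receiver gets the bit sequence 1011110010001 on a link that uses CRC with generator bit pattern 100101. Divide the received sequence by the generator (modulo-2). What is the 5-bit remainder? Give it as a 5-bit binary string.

01101

Modulo-2 division of 1011110010001 by 100101:
  pos 0: 101111 XOR 100101 = 001010
  pos 2: 101000 XOR 100101 = 001101
  pos 4: 110110 XOR 100101 = 010011
  pos 5: 100110 XOR 100101 = 000011
Remainder = 01101 (nonzero — an error is detected).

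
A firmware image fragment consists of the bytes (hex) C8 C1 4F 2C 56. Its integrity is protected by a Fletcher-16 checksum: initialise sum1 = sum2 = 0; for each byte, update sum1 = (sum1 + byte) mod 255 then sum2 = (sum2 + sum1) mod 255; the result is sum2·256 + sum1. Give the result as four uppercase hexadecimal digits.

8F5C

Running sums (mod 255):
  after byte 0 (C8): sum1=200, sum2=200
  after byte 1 (C1): sum1=138, sum2=83
  after byte 2 (4F): sum1=217, sum2=45
  after byte 3 (2C): sum1=6, sum2=51
  after byte 4 (56): sum1=92, sum2=143
Checksum = sum2·256 + sum1 = 143·256 + 92 = 36700 = 0x8F5C.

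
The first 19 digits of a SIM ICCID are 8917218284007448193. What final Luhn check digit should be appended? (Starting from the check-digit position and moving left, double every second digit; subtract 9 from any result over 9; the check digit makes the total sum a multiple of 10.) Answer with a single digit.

8

Partial digits right→left: 3 9 1 8 4 4 7 0 0 4 8 2 8 1 2 7 1 9 8
Double every second digit counting from the check-digit position (so the 1st, 3rd, 5th, ... of the partial from the right).
  doubled (with −9 where >9): 6 2 8 5 0 7 7 4 2 7 → sum 48
  kept as-is: 9 8 4 0 4 2 1 7 9 → sum 44
Total = 48 + 44 = 92.
Check digit = (10 − (92 mod 10)) mod 10 = 8.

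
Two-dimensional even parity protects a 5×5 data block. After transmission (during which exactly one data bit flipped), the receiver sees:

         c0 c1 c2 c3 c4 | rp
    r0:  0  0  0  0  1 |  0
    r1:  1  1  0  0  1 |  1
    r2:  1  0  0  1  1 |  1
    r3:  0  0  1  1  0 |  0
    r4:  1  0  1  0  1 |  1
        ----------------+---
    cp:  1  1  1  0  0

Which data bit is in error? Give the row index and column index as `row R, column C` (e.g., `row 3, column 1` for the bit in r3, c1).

Recompute each row's even parity and compare to rp:
  r0: data parity 1, sent rp 0 → mismatch
  r1: data parity 1, sent rp 1 → ok
  r2: data parity 1, sent rp 1 → ok
  r3: data parity 0, sent rp 0 → ok
  r4: data parity 1, sent rp 1 → ok
Recompute each column's even parity and compare to cp:
  c0: data parity 1, sent cp 1 → ok
  c1: data parity 1, sent cp 1 → ok
  c2: data parity 0, sent cp 1 → mismatch
  c3: data parity 0, sent cp 0 → ok
  c4: data parity 0, sent cp 0 → ok
Exactly one row (r0) and one column (c2) fail → the flipped bit is at their intersection.

row 0, column 2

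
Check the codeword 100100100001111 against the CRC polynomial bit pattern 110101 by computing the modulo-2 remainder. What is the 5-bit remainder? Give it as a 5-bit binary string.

01101

Modulo-2 division of 100100100001111 by 110101:
  pos 0: 100100 XOR 110101 = 010001
  pos 1: 100011 XOR 110101 = 010110
  pos 2: 101100 XOR 110101 = 011001
  pos 3: 110010 XOR 110101 = 000111
  pos 6: 111001 XOR 110101 = 001100
  pos 8: 110011 XOR 110101 = 000110
Remainder = 01101 (nonzero — an error is detected).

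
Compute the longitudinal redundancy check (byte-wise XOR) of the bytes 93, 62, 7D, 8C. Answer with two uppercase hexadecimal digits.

00

XOR the bytes together:
  start with 0x93
  0x93 ⊕ 0x62 = 0xF1
  0xF1 ⊕ 0x7D = 0x8C
  0x8C ⊕ 0x8C = 0x00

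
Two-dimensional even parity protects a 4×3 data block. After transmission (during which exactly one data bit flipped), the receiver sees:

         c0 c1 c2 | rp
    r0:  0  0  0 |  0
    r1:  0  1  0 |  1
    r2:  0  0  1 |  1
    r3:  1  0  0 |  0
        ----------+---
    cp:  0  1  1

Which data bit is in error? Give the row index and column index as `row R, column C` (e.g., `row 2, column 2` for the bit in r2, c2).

row 3, column 0

Recompute each row's even parity and compare to rp:
  r0: data parity 0, sent rp 0 → ok
  r1: data parity 1, sent rp 1 → ok
  r2: data parity 1, sent rp 1 → ok
  r3: data parity 1, sent rp 0 → mismatch
Recompute each column's even parity and compare to cp:
  c0: data parity 1, sent cp 0 → mismatch
  c1: data parity 1, sent cp 1 → ok
  c2: data parity 1, sent cp 1 → ok
Exactly one row (r3) and one column (c0) fail → the flipped bit is at their intersection.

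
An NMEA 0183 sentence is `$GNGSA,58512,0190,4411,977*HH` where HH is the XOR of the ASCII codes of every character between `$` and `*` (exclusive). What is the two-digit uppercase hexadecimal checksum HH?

XOR the ASCII codes of the payload characters:
  'G' = 0x47 → acc = 0x47
  'N' = 0x4E → acc = 0x09
  'G' = 0x47 → acc = 0x4E
  'S' = 0x53 → acc = 0x1D
  'A' = 0x41 → acc = 0x5C
  ',' = 0x2C → acc = 0x70
  '5' = 0x35 → acc = 0x45
  '8' = 0x38 → acc = 0x7D
  '5' = 0x35 → acc = 0x48
  '1' = 0x31 → acc = 0x79
  '2' = 0x32 → acc = 0x4B
  ',' = 0x2C → acc = 0x67
  '0' = 0x30 → acc = 0x57
  '1' = 0x31 → acc = 0x66
  '9' = 0x39 → acc = 0x5F
  '0' = 0x30 → acc = 0x6F
  ',' = 0x2C → acc = 0x43
  '4' = 0x34 → acc = 0x77
  '4' = 0x34 → acc = 0x43
  '1' = 0x31 → acc = 0x72
  '1' = 0x31 → acc = 0x43
  ',' = 0x2C → acc = 0x6F
  '9' = 0x39 → acc = 0x56
  '7' = 0x37 → acc = 0x61
  '7' = 0x37 → acc = 0x56
Checksum = 0x56.

56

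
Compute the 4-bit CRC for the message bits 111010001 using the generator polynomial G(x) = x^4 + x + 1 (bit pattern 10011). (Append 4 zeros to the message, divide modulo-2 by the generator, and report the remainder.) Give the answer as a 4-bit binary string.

Append 4 zeros: 1110100010000. Divide by 10011 (XOR where the leading bit is 1):
  pos 0: 11101 XOR 10011 = 01110
  pos 1: 11100 XOR 10011 = 01111
  pos 2: 11110 XOR 10011 = 01101
  pos 3: 11010 XOR 10011 = 01001
  pos 4: 10011 XOR 10011 = 00000
Remainder (last 4 bits) = 0000. This is the CRC / FCS.

0000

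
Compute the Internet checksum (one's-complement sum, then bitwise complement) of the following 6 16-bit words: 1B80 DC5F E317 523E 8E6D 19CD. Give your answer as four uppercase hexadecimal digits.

One's-complement addition (fold any carry out of bit 15 back into bit 0):
  0x1B80 + 0xDC5F = 0x0F7DF
  0xF7DF + 0xE317 = 0x1DAF6 → wrap carry → 0xDAF7
  0xDAF7 + 0x523E = 0x12D35 → wrap carry → 0x2D36
  0x2D36 + 0x8E6D = 0x0BBA3
  0xBBA3 + 0x19CD = 0x0D570
One's-complement sum = 0xD570.
Checksum = ~0xD570 & 0xFFFF = 0x2A8F.

2A8F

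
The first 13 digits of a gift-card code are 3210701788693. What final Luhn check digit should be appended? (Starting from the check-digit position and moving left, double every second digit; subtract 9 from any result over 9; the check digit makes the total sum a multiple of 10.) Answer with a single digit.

3

Partial digits right→left: 3 9 6 8 8 7 1 0 7 0 1 2 3
Double every second digit counting from the check-digit position (so the 1st, 3rd, 5th, ... of the partial from the right).
  doubled (with −9 where >9): 6 3 7 2 5 2 6 → sum 31
  kept as-is: 9 8 7 0 0 2 → sum 26
Total = 31 + 26 = 57.
Check digit = (10 − (57 mod 10)) mod 10 = 3.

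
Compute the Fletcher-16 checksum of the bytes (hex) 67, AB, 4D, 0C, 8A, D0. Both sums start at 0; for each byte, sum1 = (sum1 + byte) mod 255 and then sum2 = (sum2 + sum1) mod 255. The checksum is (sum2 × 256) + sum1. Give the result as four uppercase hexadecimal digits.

Running sums (mod 255):
  after byte 0 (67): sum1=103, sum2=103
  after byte 1 (AB): sum1=19, sum2=122
  after byte 2 (4D): sum1=96, sum2=218
  after byte 3 (0C): sum1=108, sum2=71
  after byte 4 (8A): sum1=246, sum2=62
  after byte 5 (D0): sum1=199, sum2=6
Checksum = sum2·256 + sum1 = 6·256 + 199 = 1735 = 0x06C7.

06C7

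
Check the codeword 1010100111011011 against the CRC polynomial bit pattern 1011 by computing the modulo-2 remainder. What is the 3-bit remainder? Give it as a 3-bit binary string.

Modulo-2 division of 1010100111011011 by 1011:
  pos 0: 1010 XOR 1011 = 0001
  pos 3: 1100 XOR 1011 = 0111
  pos 4: 1111 XOR 1011 = 0100
  pos 5: 1001 XOR 1011 = 0010
  pos 7: 1010 XOR 1011 = 0001
  pos 10: 1110 XOR 1011 = 0101
  pos 11: 1011 XOR 1011 = 0000
Remainder = 001 (nonzero — an error is detected).

001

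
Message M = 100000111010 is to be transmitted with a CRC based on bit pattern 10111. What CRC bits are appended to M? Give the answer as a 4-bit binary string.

1011

Append 4 zeros: 1000001110100000. Divide by 10111 (XOR where the leading bit is 1):
  pos 0: 10000 XOR 10111 = 00111
  pos 2: 11101 XOR 10111 = 01010
  pos 3: 10101 XOR 10111 = 00010
  pos 6: 10101 XOR 10111 = 00010
  pos 9: 10000 XOR 10111 = 00111
  pos 11: 11100 XOR 10111 = 01011
Remainder (last 4 bits) = 1011. This is the CRC / FCS.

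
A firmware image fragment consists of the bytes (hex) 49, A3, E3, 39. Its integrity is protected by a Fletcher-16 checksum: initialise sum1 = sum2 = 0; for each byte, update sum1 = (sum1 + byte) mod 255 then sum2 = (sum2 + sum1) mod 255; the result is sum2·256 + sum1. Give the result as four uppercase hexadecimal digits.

Running sums (mod 255):
  after byte 0 (49): sum1=73, sum2=73
  after byte 1 (A3): sum1=236, sum2=54
  after byte 2 (E3): sum1=208, sum2=7
  after byte 3 (39): sum1=10, sum2=17
Checksum = sum2·256 + sum1 = 17·256 + 10 = 4362 = 0x110A.

110A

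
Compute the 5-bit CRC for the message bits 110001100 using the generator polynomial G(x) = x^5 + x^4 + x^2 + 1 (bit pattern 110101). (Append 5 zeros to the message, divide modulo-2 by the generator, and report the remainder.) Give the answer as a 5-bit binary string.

01100

Append 5 zeros: 11000110000000. Divide by 110101 (XOR where the leading bit is 1):
  pos 0: 110001 XOR 110101 = 000100
  pos 3: 100100 XOR 110101 = 010001
  pos 4: 100010 XOR 110101 = 010111
  pos 5: 101110 XOR 110101 = 011011
  pos 6: 110110 XOR 110101 = 000011
Remainder (last 5 bits) = 01100. This is the CRC / FCS.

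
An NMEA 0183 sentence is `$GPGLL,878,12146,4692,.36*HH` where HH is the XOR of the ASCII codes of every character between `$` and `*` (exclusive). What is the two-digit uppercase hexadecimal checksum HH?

XOR the ASCII codes of the payload characters:
  'G' = 0x47 → acc = 0x47
  'P' = 0x50 → acc = 0x17
  'G' = 0x47 → acc = 0x50
  'L' = 0x4C → acc = 0x1C
  'L' = 0x4C → acc = 0x50
  ',' = 0x2C → acc = 0x7C
  '8' = 0x38 → acc = 0x44
  '7' = 0x37 → acc = 0x73
  '8' = 0x38 → acc = 0x4B
  ',' = 0x2C → acc = 0x67
  '1' = 0x31 → acc = 0x56
  '2' = 0x32 → acc = 0x64
  '1' = 0x31 → acc = 0x55
  '4' = 0x34 → acc = 0x61
  '6' = 0x36 → acc = 0x57
  ',' = 0x2C → acc = 0x7B
  '4' = 0x34 → acc = 0x4F
  '6' = 0x36 → acc = 0x79
  '9' = 0x39 → acc = 0x40
  '2' = 0x32 → acc = 0x72
  ',' = 0x2C → acc = 0x5E
  '.' = 0x2E → acc = 0x70
  '3' = 0x33 → acc = 0x43
  '6' = 0x36 → acc = 0x75
Checksum = 0x75.

75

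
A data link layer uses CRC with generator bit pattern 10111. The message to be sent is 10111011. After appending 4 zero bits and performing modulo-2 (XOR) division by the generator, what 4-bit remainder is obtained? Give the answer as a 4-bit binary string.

1001

Append 4 zeros: 101110110000. Divide by 10111 (XOR where the leading bit is 1):
  pos 0: 10111 XOR 10111 = 00000
  pos 6: 11000 XOR 10111 = 01111
  pos 7: 11110 XOR 10111 = 01001
Remainder (last 4 bits) = 1001. This is the CRC / FCS.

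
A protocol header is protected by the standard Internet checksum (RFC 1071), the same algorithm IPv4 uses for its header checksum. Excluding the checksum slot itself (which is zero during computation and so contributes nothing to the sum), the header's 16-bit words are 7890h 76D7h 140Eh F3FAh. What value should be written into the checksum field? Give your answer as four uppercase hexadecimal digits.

088F

One's-complement addition (fold any carry out of bit 15 back into bit 0):
  0x7890 + 0x76D7 = 0x0EF67
  0xEF67 + 0x140E = 0x10375 → wrap carry → 0x0376
  0x0376 + 0xF3FA = 0x0F770
One's-complement sum = 0xF770.
Checksum = ~0xF770 & 0xFFFF = 0x088F.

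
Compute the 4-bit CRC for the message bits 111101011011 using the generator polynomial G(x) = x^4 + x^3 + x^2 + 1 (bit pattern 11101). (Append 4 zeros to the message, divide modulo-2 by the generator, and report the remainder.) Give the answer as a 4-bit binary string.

Append 4 zeros: 1111010110110000. Divide by 11101 (XOR where the leading bit is 1):
  pos 0: 11110 XOR 11101 = 00011
  pos 3: 11101 XOR 11101 = 00000
  pos 8: 10110 XOR 11101 = 01011
  pos 9: 10110 XOR 11101 = 01011
  pos 10: 10110 XOR 11101 = 01011
  pos 11: 10110 XOR 11101 = 01011
Remainder (last 4 bits) = 1011. This is the CRC / FCS.

1011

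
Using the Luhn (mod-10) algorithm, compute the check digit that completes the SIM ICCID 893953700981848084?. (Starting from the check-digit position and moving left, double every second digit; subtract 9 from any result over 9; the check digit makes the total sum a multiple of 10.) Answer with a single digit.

Partial digits right→left: 4 8 0 8 4 8 1 8 9 0 0 7 3 5 9 3 9 8
Double every second digit counting from the check-digit position (so the 1st, 3rd, 5th, ... of the partial from the right).
  doubled (with −9 where >9): 8 0 8 2 9 0 6 9 9 → sum 51
  kept as-is: 8 8 8 8 0 7 5 3 8 → sum 55
Total = 51 + 55 = 106.
Check digit = (10 − (106 mod 10)) mod 10 = 4.

4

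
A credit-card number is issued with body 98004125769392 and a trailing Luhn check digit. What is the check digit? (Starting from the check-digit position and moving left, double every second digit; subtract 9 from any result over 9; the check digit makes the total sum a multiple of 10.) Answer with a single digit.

7

Partial digits right→left: 2 9 3 9 6 7 5 2 1 4 0 0 8 9
Double every second digit counting from the check-digit position (so the 1st, 3rd, 5th, ... of the partial from the right).
  doubled (with −9 where >9): 4 6 3 1 2 0 7 → sum 23
  kept as-is: 9 9 7 2 4 0 9 → sum 40
Total = 23 + 40 = 63.
Check digit = (10 − (63 mod 10)) mod 10 = 7.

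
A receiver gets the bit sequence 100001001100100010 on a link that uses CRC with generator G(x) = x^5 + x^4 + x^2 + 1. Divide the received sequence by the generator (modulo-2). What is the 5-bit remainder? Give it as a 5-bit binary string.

00000

Modulo-2 division of 100001001100100010 by 110101:
  pos 0: 100001 XOR 110101 = 010100
  pos 1: 101000 XOR 110101 = 011101
  pos 2: 111010 XOR 110101 = 001111
  pos 4: 111111 XOR 110101 = 001010
  pos 6: 101000 XOR 110101 = 011101
  pos 7: 111011 XOR 110101 = 001110
  pos 9: 111000 XOR 110101 = 001101
  pos 11: 110101 XOR 110101 = 000000
Remainder = 00000 (zero — the frame passes the CRC check).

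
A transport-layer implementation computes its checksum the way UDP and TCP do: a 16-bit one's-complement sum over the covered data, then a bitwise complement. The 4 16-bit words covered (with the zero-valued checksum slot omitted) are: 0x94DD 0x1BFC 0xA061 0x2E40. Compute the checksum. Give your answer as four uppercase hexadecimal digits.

8084

One's-complement addition (fold any carry out of bit 15 back into bit 0):
  0x94DD + 0x1BFC = 0x0B0D9
  0xB0D9 + 0xA061 = 0x1513A → wrap carry → 0x513B
  0x513B + 0x2E40 = 0x07F7B
One's-complement sum = 0x7F7B.
Checksum = ~0x7F7B & 0xFFFF = 0x8084.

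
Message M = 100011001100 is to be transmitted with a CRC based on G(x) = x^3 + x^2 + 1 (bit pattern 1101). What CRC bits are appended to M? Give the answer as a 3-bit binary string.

101

Append 3 zeros: 100011001100000. Divide by 1101 (XOR where the leading bit is 1):
  pos 0: 1000 XOR 1101 = 0101
  pos 1: 1011 XOR 1101 = 0110
  pos 2: 1101 XOR 1101 = 0000
  pos 8: 1100 XOR 1101 = 0001
  pos 11: 1000 XOR 1101 = 0101
Remainder (last 3 bits) = 101. This is the CRC / FCS.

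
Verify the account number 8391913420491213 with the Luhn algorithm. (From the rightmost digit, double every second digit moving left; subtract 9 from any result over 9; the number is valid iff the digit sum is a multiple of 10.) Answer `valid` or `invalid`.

valid

From the right, keep odd positions and double even positions (subtract 9 from any doubled value over 9):
  doubled (positions 2,4,...): 2 2 8 4 6 9 9 7 → sum 47
  kept (positions 1,3,...): 3 2 9 0 4 1 1 3 → sum 23
Total = 70.
70 mod 10 = 0, so the number is valid.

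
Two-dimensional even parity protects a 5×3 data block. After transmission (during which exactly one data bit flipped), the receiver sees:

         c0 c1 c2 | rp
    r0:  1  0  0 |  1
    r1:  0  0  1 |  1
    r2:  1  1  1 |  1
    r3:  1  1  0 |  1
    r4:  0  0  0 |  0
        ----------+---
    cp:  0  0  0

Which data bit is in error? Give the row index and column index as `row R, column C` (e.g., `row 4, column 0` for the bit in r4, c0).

row 3, column 0

Recompute each row's even parity and compare to rp:
  r0: data parity 1, sent rp 1 → ok
  r1: data parity 1, sent rp 1 → ok
  r2: data parity 1, sent rp 1 → ok
  r3: data parity 0, sent rp 1 → mismatch
  r4: data parity 0, sent rp 0 → ok
Recompute each column's even parity and compare to cp:
  c0: data parity 1, sent cp 0 → mismatch
  c1: data parity 0, sent cp 0 → ok
  c2: data parity 0, sent cp 0 → ok
Exactly one row (r3) and one column (c0) fail → the flipped bit is at their intersection.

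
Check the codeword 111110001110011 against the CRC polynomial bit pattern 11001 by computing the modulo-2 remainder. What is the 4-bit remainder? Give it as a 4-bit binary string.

0000

Modulo-2 division of 111110001110011 by 11001:
  pos 0: 11111 XOR 11001 = 00110
  pos 2: 11000 XOR 11001 = 00001
  pos 6: 10111 XOR 11001 = 01110
  pos 7: 11100 XOR 11001 = 00101
  pos 9: 10101 XOR 11001 = 01100
  pos 10: 11001 XOR 11001 = 00000
Remainder = 0000 (zero — the frame passes the CRC check).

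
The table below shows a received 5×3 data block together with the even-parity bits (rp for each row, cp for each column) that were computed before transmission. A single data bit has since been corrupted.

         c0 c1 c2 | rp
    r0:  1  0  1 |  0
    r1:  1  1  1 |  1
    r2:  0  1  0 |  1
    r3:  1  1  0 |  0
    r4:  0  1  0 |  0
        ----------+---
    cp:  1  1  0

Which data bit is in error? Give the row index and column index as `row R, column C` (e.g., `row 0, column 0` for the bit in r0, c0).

row 4, column 1

Recompute each row's even parity and compare to rp:
  r0: data parity 0, sent rp 0 → ok
  r1: data parity 1, sent rp 1 → ok
  r2: data parity 1, sent rp 1 → ok
  r3: data parity 0, sent rp 0 → ok
  r4: data parity 1, sent rp 0 → mismatch
Recompute each column's even parity and compare to cp:
  c0: data parity 1, sent cp 1 → ok
  c1: data parity 0, sent cp 1 → mismatch
  c2: data parity 0, sent cp 0 → ok
Exactly one row (r4) and one column (c1) fail → the flipped bit is at their intersection.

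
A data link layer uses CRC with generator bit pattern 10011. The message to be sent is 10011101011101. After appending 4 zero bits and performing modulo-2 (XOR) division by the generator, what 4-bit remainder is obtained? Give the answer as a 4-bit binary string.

Append 4 zeros: 100111010111010000. Divide by 10011 (XOR where the leading bit is 1):
  pos 0: 10011 XOR 10011 = 00000
  pos 5: 10101 XOR 10011 = 00110
  pos 7: 11011 XOR 10011 = 01000
  pos 8: 10000 XOR 10011 = 00011
  pos 11: 11100 XOR 10011 = 01111
  pos 12: 11110 XOR 10011 = 01101
  pos 13: 11010 XOR 10011 = 01001
Remainder (last 4 bits) = 1001. This is the CRC / FCS.

1001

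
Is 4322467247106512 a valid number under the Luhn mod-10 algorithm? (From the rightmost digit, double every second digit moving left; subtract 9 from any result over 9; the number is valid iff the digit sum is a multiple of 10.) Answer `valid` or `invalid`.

From the right, keep odd positions and double even positions (subtract 9 from any doubled value over 9):
  doubled (positions 2,4,...): 2 3 2 8 5 8 4 8 → sum 40
  kept (positions 1,3,...): 2 5 0 7 2 6 2 3 → sum 27
Total = 67.
67 mod 10 = 7, so the number is invalid.

invalid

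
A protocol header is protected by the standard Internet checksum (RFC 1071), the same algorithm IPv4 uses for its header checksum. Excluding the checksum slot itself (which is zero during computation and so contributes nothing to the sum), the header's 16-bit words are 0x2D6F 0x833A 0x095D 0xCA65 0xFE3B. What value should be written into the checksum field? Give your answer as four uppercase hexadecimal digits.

One's-complement addition (fold any carry out of bit 15 back into bit 0):
  0x2D6F + 0x833A = 0x0B0A9
  0xB0A9 + 0x095D = 0x0BA06
  0xBA06 + 0xCA65 = 0x1846B → wrap carry → 0x846C
  0x846C + 0xFE3B = 0x182A7 → wrap carry → 0x82A8
One's-complement sum = 0x82A8.
Checksum = ~0x82A8 & 0xFFFF = 0x7D57.

7D57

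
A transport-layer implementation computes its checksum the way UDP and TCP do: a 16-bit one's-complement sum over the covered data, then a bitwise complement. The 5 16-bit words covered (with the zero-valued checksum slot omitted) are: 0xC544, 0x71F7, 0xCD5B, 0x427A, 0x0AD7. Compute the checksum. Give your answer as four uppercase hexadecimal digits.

One's-complement addition (fold any carry out of bit 15 back into bit 0):
  0xC544 + 0x71F7 = 0x1373B → wrap carry → 0x373C
  0x373C + 0xCD5B = 0x10497 → wrap carry → 0x0498
  0x0498 + 0x427A = 0x04712
  0x4712 + 0x0AD7 = 0x051E9
One's-complement sum = 0x51E9.
Checksum = ~0x51E9 & 0xFFFF = 0xAE16.

AE16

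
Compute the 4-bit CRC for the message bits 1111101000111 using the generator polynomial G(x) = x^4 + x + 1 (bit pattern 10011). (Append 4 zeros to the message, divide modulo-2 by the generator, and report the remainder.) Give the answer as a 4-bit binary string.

0110

Append 4 zeros: 11111010001110000. Divide by 10011 (XOR where the leading bit is 1):
  pos 0: 11111 XOR 10011 = 01100
  pos 1: 11000 XOR 10011 = 01011
  pos 2: 10111 XOR 10011 = 00100
  pos 4: 10000 XOR 10011 = 00011
  pos 7: 11011 XOR 10011 = 01000
  pos 8: 10001 XOR 10011 = 00010
  pos 11: 10000 XOR 10011 = 00011
Remainder (last 4 bits) = 0110. This is the CRC / FCS.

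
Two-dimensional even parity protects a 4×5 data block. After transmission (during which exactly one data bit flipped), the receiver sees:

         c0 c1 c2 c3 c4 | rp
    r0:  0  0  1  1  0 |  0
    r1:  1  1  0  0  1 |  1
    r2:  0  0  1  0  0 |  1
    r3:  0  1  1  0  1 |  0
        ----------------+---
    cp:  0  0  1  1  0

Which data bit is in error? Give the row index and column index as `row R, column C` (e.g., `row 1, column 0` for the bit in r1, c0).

row 3, column 0

Recompute each row's even parity and compare to rp:
  r0: data parity 0, sent rp 0 → ok
  r1: data parity 1, sent rp 1 → ok
  r2: data parity 1, sent rp 1 → ok
  r3: data parity 1, sent rp 0 → mismatch
Recompute each column's even parity and compare to cp:
  c0: data parity 1, sent cp 0 → mismatch
  c1: data parity 0, sent cp 0 → ok
  c2: data parity 1, sent cp 1 → ok
  c3: data parity 1, sent cp 1 → ok
  c4: data parity 0, sent cp 0 → ok
Exactly one row (r3) and one column (c0) fail → the flipped bit is at their intersection.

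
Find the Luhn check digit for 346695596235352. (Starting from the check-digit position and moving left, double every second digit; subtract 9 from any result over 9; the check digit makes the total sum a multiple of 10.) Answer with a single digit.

6

Partial digits right→left: 2 5 3 5 3 2 6 9 5 5 9 6 6 4 3
Double every second digit counting from the check-digit position (so the 1st, 3rd, 5th, ... of the partial from the right).
  doubled (with −9 where >9): 4 6 6 3 1 9 3 6 → sum 38
  kept as-is: 5 5 2 9 5 6 4 → sum 36
Total = 38 + 36 = 74.
Check digit = (10 − (74 mod 10)) mod 10 = 6.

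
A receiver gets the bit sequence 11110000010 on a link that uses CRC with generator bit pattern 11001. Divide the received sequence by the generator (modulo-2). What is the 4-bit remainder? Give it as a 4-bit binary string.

0100

Modulo-2 division of 11110000010 by 11001:
  pos 0: 11110 XOR 11001 = 00111
  pos 2: 11100 XOR 11001 = 00101
  pos 4: 10100 XOR 11001 = 01101
  pos 5: 11011 XOR 11001 = 00010
Remainder = 0100 (nonzero — an error is detected).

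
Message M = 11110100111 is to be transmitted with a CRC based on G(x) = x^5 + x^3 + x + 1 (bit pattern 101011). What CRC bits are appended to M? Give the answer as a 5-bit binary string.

Append 5 zeros: 1111010011100000. Divide by 101011 (XOR where the leading bit is 1):
  pos 0: 111101 XOR 101011 = 010110
  pos 1: 101100 XOR 101011 = 000111
  pos 4: 111011 XOR 101011 = 010000
  pos 5: 100001 XOR 101011 = 001010
  pos 7: 101000 XOR 101011 = 000011
Remainder (last 5 bits) = 11000. This is the CRC / FCS.

11000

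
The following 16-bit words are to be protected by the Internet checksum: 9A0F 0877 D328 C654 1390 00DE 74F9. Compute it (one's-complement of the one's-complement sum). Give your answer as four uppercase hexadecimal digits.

One's-complement addition (fold any carry out of bit 15 back into bit 0):
  0x9A0F + 0x0877 = 0x0A286
  0xA286 + 0xD328 = 0x175AE → wrap carry → 0x75AF
  0x75AF + 0xC654 = 0x13C03 → wrap carry → 0x3C04
  0x3C04 + 0x1390 = 0x04F94
  0x4F94 + 0x00DE = 0x05072
  0x5072 + 0x74F9 = 0x0C56B
One's-complement sum = 0xC56B.
Checksum = ~0xC56B & 0xFFFF = 0x3A94.

3A94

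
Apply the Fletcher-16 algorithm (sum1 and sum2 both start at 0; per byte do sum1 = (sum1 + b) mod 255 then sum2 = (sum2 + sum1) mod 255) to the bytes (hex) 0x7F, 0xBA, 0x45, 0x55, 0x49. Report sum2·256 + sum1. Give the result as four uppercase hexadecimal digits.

Running sums (mod 255):
  after byte 0 (0x7F): sum1=127, sum2=127
  after byte 1 (0xBA): sum1=58, sum2=185
  after byte 2 (0x45): sum1=127, sum2=57
  after byte 3 (0x55): sum1=212, sum2=14
  after byte 4 (0x49): sum1=30, sum2=44
Checksum = sum2·256 + sum1 = 44·256 + 30 = 11294 = 0x2C1E.

2C1E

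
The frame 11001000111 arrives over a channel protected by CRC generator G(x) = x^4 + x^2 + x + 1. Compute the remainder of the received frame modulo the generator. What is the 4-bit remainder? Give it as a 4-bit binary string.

Modulo-2 division of 11001000111 by 10111:
  pos 0: 11001 XOR 10111 = 01110
  pos 1: 11100 XOR 10111 = 01011
  pos 2: 10110 XOR 10111 = 00001
  pos 6: 10111 XOR 10111 = 00000
Remainder = 0000 (zero — the frame passes the CRC check).

0000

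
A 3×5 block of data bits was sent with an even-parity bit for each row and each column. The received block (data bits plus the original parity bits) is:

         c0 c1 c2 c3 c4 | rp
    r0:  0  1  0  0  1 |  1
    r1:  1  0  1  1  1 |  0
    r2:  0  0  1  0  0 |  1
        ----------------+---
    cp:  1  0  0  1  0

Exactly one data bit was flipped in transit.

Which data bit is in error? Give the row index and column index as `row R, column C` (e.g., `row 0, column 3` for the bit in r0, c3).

row 0, column 1

Recompute each row's even parity and compare to rp:
  r0: data parity 0, sent rp 1 → mismatch
  r1: data parity 0, sent rp 0 → ok
  r2: data parity 1, sent rp 1 → ok
Recompute each column's even parity and compare to cp:
  c0: data parity 1, sent cp 1 → ok
  c1: data parity 1, sent cp 0 → mismatch
  c2: data parity 0, sent cp 0 → ok
  c3: data parity 1, sent cp 1 → ok
  c4: data parity 0, sent cp 0 → ok
Exactly one row (r0) and one column (c1) fail → the flipped bit is at their intersection.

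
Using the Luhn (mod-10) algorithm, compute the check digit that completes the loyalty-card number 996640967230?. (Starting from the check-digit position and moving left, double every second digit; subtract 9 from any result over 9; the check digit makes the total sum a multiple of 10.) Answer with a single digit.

Partial digits right→left: 0 3 2 7 6 9 0 4 6 6 9 9
Double every second digit counting from the check-digit position (so the 1st, 3rd, 5th, ... of the partial from the right).
  doubled (with −9 where >9): 0 4 3 0 3 9 → sum 19
  kept as-is: 3 7 9 4 6 9 → sum 38
Total = 19 + 38 = 57.
Check digit = (10 − (57 mod 10)) mod 10 = 3.

3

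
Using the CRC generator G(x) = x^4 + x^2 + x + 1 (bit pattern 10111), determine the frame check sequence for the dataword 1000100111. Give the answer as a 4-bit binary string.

Append 4 zeros: 10001001110000. Divide by 10111 (XOR where the leading bit is 1):
  pos 0: 10001 XOR 10111 = 00110
  pos 2: 11000 XOR 10111 = 01111
  pos 3: 11111 XOR 10111 = 01000
  pos 4: 10001 XOR 10111 = 00110
  pos 6: 11010 XOR 10111 = 01101
  pos 7: 11010 XOR 10111 = 01101
  pos 8: 11010 XOR 10111 = 01101
  pos 9: 11010 XOR 10111 = 01101
Remainder (last 4 bits) = 1101. This is the CRC / FCS.

1101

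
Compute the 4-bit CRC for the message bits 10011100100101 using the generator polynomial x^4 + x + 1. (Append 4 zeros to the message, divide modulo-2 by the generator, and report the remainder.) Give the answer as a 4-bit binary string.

Append 4 zeros: 100111001001010000. Divide by 10011 (XOR where the leading bit is 1):
  pos 0: 10011 XOR 10011 = 00000
  pos 5: 10010 XOR 10011 = 00001
  pos 9: 10101 XOR 10011 = 00110
  pos 11: 11000 XOR 10011 = 01011
  pos 12: 10110 XOR 10011 = 00101
Remainder (last 4 bits) = 1010. This is the CRC / FCS.

1010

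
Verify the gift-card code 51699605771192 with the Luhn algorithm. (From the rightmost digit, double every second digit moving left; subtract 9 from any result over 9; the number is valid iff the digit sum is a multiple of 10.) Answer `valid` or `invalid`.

From the right, keep odd positions and double even positions (subtract 9 from any doubled value over 9):
  doubled (positions 2,4,...): 9 2 5 0 9 3 1 → sum 29
  kept (positions 1,3,...): 2 1 7 5 6 9 1 → sum 31
Total = 60.
60 mod 10 = 0, so the number is valid.

valid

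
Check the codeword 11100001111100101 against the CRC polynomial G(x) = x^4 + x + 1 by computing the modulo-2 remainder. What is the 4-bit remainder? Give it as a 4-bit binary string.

Modulo-2 division of 11100001111100101 by 10011:
  pos 0: 11100 XOR 10011 = 01111
  pos 1: 11110 XOR 10011 = 01101
  pos 2: 11010 XOR 10011 = 01001
  pos 3: 10011 XOR 10011 = 00000
  pos 8: 11110 XOR 10011 = 01101
  pos 9: 11010 XOR 10011 = 01001
  pos 10: 10011 XOR 10011 = 00000
Remainder = 0001 (nonzero — an error is detected).

0001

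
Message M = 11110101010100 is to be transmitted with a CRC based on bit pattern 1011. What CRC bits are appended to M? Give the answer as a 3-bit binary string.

Append 3 zeros: 11110101010100000. Divide by 1011 (XOR where the leading bit is 1):
  pos 0: 1111 XOR 1011 = 0100
  pos 1: 1000 XOR 1011 = 0011
  pos 3: 1110 XOR 1011 = 0101
  pos 4: 1011 XOR 1011 = 0000
  pos 9: 1010 XOR 1011 = 0001
  pos 12: 1000 XOR 1011 = 0011
Remainder (last 3 bits) = 110. This is the CRC / FCS.

110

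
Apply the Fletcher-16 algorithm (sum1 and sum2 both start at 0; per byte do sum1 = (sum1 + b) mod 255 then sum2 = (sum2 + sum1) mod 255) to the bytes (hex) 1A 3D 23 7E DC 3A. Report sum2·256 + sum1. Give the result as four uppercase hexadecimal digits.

CA10

Running sums (mod 255):
  after byte 0 (1A): sum1=26, sum2=26
  after byte 1 (3D): sum1=87, sum2=113
  after byte 2 (23): sum1=122, sum2=235
  after byte 3 (7E): sum1=248, sum2=228
  after byte 4 (DC): sum1=213, sum2=186
  after byte 5 (3A): sum1=16, sum2=202
Checksum = sum2·256 + sum1 = 202·256 + 16 = 51728 = 0xCA10.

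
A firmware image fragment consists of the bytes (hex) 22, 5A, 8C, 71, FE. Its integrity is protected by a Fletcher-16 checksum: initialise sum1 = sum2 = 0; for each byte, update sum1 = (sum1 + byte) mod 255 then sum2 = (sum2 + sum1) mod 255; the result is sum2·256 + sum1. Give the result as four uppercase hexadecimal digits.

9B79

Running sums (mod 255):
  after byte 0 (22): sum1=34, sum2=34
  after byte 1 (5A): sum1=124, sum2=158
  after byte 2 (8C): sum1=9, sum2=167
  after byte 3 (71): sum1=122, sum2=34
  after byte 4 (FE): sum1=121, sum2=155
Checksum = sum2·256 + sum1 = 155·256 + 121 = 39801 = 0x9B79.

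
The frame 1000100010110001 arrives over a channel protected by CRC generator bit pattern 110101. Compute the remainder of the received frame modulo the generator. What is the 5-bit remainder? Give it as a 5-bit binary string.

Modulo-2 division of 1000100010110001 by 110101:
  pos 0: 100010 XOR 110101 = 010111
  pos 1: 101110 XOR 110101 = 011011
  pos 2: 110110 XOR 110101 = 000011
  pos 6: 111011 XOR 110101 = 001110
  pos 8: 111000 XOR 110101 = 001101
  pos 10: 110101 XOR 110101 = 000000
Remainder = 00000 (zero — the frame passes the CRC check).

00000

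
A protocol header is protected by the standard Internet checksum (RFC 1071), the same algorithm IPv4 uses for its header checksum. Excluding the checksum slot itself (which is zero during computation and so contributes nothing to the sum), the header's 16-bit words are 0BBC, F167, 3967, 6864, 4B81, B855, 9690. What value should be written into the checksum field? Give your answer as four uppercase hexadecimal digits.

One's-complement addition (fold any carry out of bit 15 back into bit 0):
  0x0BBC + 0xF167 = 0x0FD23
  0xFD23 + 0x3967 = 0x1368A → wrap carry → 0x368B
  0x368B + 0x6864 = 0x09EEF
  0x9EEF + 0x4B81 = 0x0EA70
  0xEA70 + 0xB855 = 0x1A2C5 → wrap carry → 0xA2C6
  0xA2C6 + 0x9690 = 0x13956 → wrap carry → 0x3957
One's-complement sum = 0x3957.
Checksum = ~0x3957 & 0xFFFF = 0xC6A8.

C6A8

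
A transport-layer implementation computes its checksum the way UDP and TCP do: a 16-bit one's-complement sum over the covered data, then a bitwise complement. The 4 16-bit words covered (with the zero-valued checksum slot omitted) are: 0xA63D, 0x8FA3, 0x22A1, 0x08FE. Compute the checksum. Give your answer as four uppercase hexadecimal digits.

One's-complement addition (fold any carry out of bit 15 back into bit 0):
  0xA63D + 0x8FA3 = 0x135E0 → wrap carry → 0x35E1
  0x35E1 + 0x22A1 = 0x05882
  0x5882 + 0x08FE = 0x06180
One's-complement sum = 0x6180.
Checksum = ~0x6180 & 0xFFFF = 0x9E7F.

9E7F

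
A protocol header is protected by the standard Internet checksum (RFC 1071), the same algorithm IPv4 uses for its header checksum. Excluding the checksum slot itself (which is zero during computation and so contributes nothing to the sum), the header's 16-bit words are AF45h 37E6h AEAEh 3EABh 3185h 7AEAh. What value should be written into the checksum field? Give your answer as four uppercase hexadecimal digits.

One's-complement addition (fold any carry out of bit 15 back into bit 0):
  0xAF45 + 0x37E6 = 0x0E72B
  0xE72B + 0xAEAE = 0x195D9 → wrap carry → 0x95DA
  0x95DA + 0x3EAB = 0x0D485
  0xD485 + 0x3185 = 0x1060A → wrap carry → 0x060B
  0x060B + 0x7AEA = 0x080F5
One's-complement sum = 0x80F5.
Checksum = ~0x80F5 & 0xFFFF = 0x7F0A.

7F0A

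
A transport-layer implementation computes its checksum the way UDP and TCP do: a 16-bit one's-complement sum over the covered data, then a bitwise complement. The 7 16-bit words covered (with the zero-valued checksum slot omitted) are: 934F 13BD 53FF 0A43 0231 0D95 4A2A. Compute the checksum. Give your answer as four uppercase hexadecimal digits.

One's-complement addition (fold any carry out of bit 15 back into bit 0):
  0x934F + 0x13BD = 0x0A70C
  0xA70C + 0x53FF = 0x0FB0B
  0xFB0B + 0x0A43 = 0x1054E → wrap carry → 0x054F
  0x054F + 0x0231 = 0x00780
  0x0780 + 0x0D95 = 0x01515
  0x1515 + 0x4A2A = 0x05F3F
One's-complement sum = 0x5F3F.
Checksum = ~0x5F3F & 0xFFFF = 0xA0C0.

A0C0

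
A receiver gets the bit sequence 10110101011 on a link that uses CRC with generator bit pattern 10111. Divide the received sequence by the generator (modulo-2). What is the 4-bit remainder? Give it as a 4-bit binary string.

Modulo-2 division of 10110101011 by 10111:
  pos 0: 10110 XOR 10111 = 00001
  pos 4: 11010 XOR 10111 = 01101
  pos 5: 11011 XOR 10111 = 01100
  pos 6: 11001 XOR 10111 = 01110
Remainder = 1110 (nonzero — an error is detected).

1110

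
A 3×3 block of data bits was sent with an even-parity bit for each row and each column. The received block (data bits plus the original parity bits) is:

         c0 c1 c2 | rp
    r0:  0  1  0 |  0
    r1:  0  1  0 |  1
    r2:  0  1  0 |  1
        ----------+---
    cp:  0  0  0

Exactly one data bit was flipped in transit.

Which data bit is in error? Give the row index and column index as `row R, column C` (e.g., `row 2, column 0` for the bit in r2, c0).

row 0, column 1

Recompute each row's even parity and compare to rp:
  r0: data parity 1, sent rp 0 → mismatch
  r1: data parity 1, sent rp 1 → ok
  r2: data parity 1, sent rp 1 → ok
Recompute each column's even parity and compare to cp:
  c0: data parity 0, sent cp 0 → ok
  c1: data parity 1, sent cp 0 → mismatch
  c2: data parity 0, sent cp 0 → ok
Exactly one row (r0) and one column (c1) fail → the flipped bit is at their intersection.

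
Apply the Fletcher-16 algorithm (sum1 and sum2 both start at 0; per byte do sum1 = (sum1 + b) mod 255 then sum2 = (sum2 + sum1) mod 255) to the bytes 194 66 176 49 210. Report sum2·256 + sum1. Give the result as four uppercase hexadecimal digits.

Running sums (mod 255):
  after byte 0 (194): sum1=194, sum2=194
  after byte 1 (66): sum1=5, sum2=199
  after byte 2 (176): sum1=181, sum2=125
  after byte 3 (49): sum1=230, sum2=100
  after byte 4 (210): sum1=185, sum2=30
Checksum = sum2·256 + sum1 = 30·256 + 185 = 7865 = 0x1EB9.

1EB9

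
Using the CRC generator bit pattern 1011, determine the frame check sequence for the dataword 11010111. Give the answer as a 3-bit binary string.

Append 3 zeros: 11010111000. Divide by 1011 (XOR where the leading bit is 1):
  pos 0: 1101 XOR 1011 = 0110
  pos 1: 1100 XOR 1011 = 0111
  pos 2: 1111 XOR 1011 = 0100
  pos 3: 1001 XOR 1011 = 0010
  pos 5: 1010 XOR 1011 = 0001
Remainder (last 3 bits) = 100. This is the CRC / FCS.

100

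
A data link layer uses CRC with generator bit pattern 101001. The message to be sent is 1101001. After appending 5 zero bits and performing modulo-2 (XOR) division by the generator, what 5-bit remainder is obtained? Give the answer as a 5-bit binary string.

01111

Append 5 zeros: 110100100000. Divide by 101001 (XOR where the leading bit is 1):
  pos 0: 110100 XOR 101001 = 011101
  pos 1: 111011 XOR 101001 = 010010
  pos 2: 100100 XOR 101001 = 001101
  pos 4: 110100 XOR 101001 = 011101
  pos 5: 111010 XOR 101001 = 010011
  pos 6: 100110 XOR 101001 = 001111
Remainder (last 5 bits) = 01111. This is the CRC / FCS.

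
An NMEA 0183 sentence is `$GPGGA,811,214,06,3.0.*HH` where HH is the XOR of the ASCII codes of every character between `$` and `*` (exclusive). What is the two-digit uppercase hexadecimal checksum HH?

5C

XOR the ASCII codes of the payload characters:
  'G' = 0x47 → acc = 0x47
  'P' = 0x50 → acc = 0x17
  'G' = 0x47 → acc = 0x50
  'G' = 0x47 → acc = 0x17
  'A' = 0x41 → acc = 0x56
  ',' = 0x2C → acc = 0x7A
  '8' = 0x38 → acc = 0x42
  '1' = 0x31 → acc = 0x73
  '1' = 0x31 → acc = 0x42
  ',' = 0x2C → acc = 0x6E
  '2' = 0x32 → acc = 0x5C
  '1' = 0x31 → acc = 0x6D
  '4' = 0x34 → acc = 0x59
  ',' = 0x2C → acc = 0x75
  '0' = 0x30 → acc = 0x45
  '6' = 0x36 → acc = 0x73
  ',' = 0x2C → acc = 0x5F
  '3' = 0x33 → acc = 0x6C
  '.' = 0x2E → acc = 0x42
  '0' = 0x30 → acc = 0x72
  '.' = 0x2E → acc = 0x5C
Checksum = 0x5C.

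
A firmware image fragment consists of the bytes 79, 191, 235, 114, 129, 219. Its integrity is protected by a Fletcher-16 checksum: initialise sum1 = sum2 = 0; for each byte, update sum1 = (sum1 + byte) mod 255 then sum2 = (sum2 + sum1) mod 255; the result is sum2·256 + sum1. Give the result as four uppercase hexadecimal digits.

80CA

Running sums (mod 255):
  after byte 0 (79): sum1=79, sum2=79
  after byte 1 (191): sum1=15, sum2=94
  after byte 2 (235): sum1=250, sum2=89
  after byte 3 (114): sum1=109, sum2=198
  after byte 4 (129): sum1=238, sum2=181
  after byte 5 (219): sum1=202, sum2=128
Checksum = sum2·256 + sum1 = 128·256 + 202 = 32970 = 0x80CA.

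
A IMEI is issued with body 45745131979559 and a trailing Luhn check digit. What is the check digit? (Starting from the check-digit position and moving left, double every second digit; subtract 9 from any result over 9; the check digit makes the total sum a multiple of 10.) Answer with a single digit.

Partial digits right→left: 9 5 5 9 7 9 1 3 1 5 4 7 5 4
Double every second digit counting from the check-digit position (so the 1st, 3rd, 5th, ... of the partial from the right).
  doubled (with −9 where >9): 9 1 5 2 2 8 1 → sum 28
  kept as-is: 5 9 9 3 5 7 4 → sum 42
Total = 28 + 42 = 70.
Check digit = (10 − (70 mod 10)) mod 10 = 0.

0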